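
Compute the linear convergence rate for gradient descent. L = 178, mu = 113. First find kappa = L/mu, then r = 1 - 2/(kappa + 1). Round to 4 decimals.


Step 1: Compute the condition number.
kappa = L/mu = 178/113 = 1.5752
Step 2: Compute the convergence rate.
r = 1 - 2/(kappa + 1) = 1 - 2*mu/(L + mu) = (L - mu)/(L + mu) = 65/291 = 0.2234


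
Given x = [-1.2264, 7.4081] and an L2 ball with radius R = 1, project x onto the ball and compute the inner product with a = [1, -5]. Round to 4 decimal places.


Step 1: Compute ||x|| (intermediates to 6 decimals).
||x|| = sqrt((-1.2264)^2 + 7.4081^2) = 7.508928
Step 2: Project.
Since ||x|| > R, scale = R/||x|| = 1/7.508928 = 0.133175, proj(x) = scale * x
proj(x) = [-0.163326, 0.986574]
Step 3: Dot product.
a^T * proj(x) = 1*(-0.163326) - 5*0.986574 = -5.0962


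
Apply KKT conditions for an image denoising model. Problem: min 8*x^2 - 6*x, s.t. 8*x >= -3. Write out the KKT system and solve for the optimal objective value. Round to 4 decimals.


Step 1: Try lambda = 0 (constraint inactive).
Stationarity: 2*8*x - 6 = 0
x* = 6/(2*8) = 0.375
Check constraint: 8*0.375 = 3.0 >= -3 -- satisfied.
Step 2: Compute optimal value.
f(x*) = 8*0.375^2 - 6*0.375 = -1.125


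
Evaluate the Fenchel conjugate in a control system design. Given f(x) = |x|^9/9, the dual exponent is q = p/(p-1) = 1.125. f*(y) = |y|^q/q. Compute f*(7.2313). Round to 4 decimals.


The conjugate exponent q satisfies 1/p + 1/q = 1.
p = 9, so q = 9/(9 - 1) = 1.125
|y|^q = 7.2313^1.125 = 9.2602
f*(7.2313) = 9.2602 / 1.125 = 8.2313


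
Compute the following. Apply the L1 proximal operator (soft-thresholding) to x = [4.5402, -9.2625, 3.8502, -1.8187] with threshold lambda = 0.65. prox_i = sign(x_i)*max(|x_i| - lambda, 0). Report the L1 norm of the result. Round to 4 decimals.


Soft-thresholding with lambda = 0.65:
prox(4.5402) = sign(4.5402)*max(|4.5402| - 0.65, 0) = 3.8902
prox(-9.2625) = sign(-9.2625)*max(|-9.2625| - 0.65, 0) = -8.6125
prox(3.8502) = sign(3.8502)*max(|3.8502| - 0.65, 0) = 3.2002
prox(-1.8187) = sign(-1.8187)*max(|-1.8187| - 0.65, 0) = -1.1687
prox(x) = [3.8902, -8.6125, 3.2002, -1.1687]
||prox(x)||_1 = 3.8902 + 8.6125 + 3.2002 + 1.1687 = 16.8716


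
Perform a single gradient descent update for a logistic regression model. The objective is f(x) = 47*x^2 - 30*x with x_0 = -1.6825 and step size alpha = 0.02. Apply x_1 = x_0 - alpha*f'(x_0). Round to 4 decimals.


We compute the gradient at x_0 and apply the update.
f'(x) = 94*x - 30
f'(-1.6825) = 94*-1.6825 - 30 = -188.155
x_1 = -1.6825 - 0.02*-188.155 = 2.0806


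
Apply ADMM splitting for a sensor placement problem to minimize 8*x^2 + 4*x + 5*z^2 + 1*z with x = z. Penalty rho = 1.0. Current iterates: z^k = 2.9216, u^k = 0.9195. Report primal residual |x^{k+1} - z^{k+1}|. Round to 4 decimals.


ADMM iteration with rho = 1.0, z^k = 2.9216, u^k = 0.9195
Step 1: x-update.
Minimize 8*x^2 + 4*x + (1.0/2)*(x - 2.9216 + 0.9195)^2
FOC: (2*8 + 1.0)*x = -4 + 1.0*(2.9216 - 0.9195)
x^{k+1} = -0.1175
Step 2: z-update.
Minimize 5*z^2 + 1*z + (1.0/2)*(-0.1175 - z + 0.9195)^2
FOC: (2*5 + 1.0)*z = -1 + 1.0*(-0.1175 + 0.9195)
z^{k+1} = -0.018
Step 3: u-update.
u^{k+1} = 0.9195 - 0.1175 + 0.018 = 0.82
Step 4: Primal residual = |-0.1175 + 0.018| = 0.0995


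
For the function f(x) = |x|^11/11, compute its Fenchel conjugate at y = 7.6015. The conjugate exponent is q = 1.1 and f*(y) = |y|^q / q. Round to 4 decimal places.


The conjugate exponent q satisfies 1/p + 1/q = 1.
p = 11, so q = 11/(11 - 1) = 1.1
|y|^q = 7.6015^1.1 = 9.3108
f*(7.6015) = 9.3108 / 1.1 = 8.4644


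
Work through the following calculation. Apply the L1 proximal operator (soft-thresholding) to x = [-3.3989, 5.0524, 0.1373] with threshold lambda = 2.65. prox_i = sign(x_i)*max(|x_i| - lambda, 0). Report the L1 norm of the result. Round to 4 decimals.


Soft-thresholding with lambda = 2.65:
prox(-3.3989) = sign(-3.3989)*max(|-3.3989| - 2.65, 0) = -0.7489
prox(5.0524) = sign(5.0524)*max(|5.0524| - 2.65, 0) = 2.4024
prox(0.1373) = sign(0.1373)*max(|0.1373| - 2.65, 0) = 0.0
prox(x) = [-0.7489, 2.4024, 0.0]
||prox(x)||_1 = 0.7489 + 2.4024 + 0.0 = 3.1513


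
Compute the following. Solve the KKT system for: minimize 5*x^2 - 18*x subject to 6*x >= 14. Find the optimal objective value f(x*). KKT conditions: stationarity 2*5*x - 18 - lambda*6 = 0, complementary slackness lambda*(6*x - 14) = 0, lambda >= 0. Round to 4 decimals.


Step 1: Try lambda = 0 (constraint inactive).
x_unc = 18/(2*5) = 1.8
Check: 6*1.8 = 10.8 < 14 -- violated!
Step 2: Constraint must be active: 6*x = 14
x* = 14/6 = 7/3 = 2.3333 (rounded; the exact value 7/3 is used below)
lambda = (2*5*(7/3) - 18)/6 = 0.8889
Step 3: Compute optimal value.
f(x*) = 5*(7/3)^2 - 18*(7/3) = -14.7778


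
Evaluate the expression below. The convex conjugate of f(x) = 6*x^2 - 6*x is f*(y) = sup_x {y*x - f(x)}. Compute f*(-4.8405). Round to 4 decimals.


f*(y) = sup_x {y*x - a*x^2 - b*x} = sup_x {(y-b)*x - a*x^2}
FOC: (y - b) - 2a*x = 0 => x* = (y - b)/(2a)
x* = (-4.8405 + 6)/(2*6) = 0.0966
f*(-4.8405) = (y-b)^2/(4a) = (-4.8405 + 6)^2/(4*6)
= 1.3444/24 = 0.056


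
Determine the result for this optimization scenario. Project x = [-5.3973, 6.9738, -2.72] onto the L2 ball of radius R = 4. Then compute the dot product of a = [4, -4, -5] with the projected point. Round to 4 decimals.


Step 1: Compute ||x|| (intermediates to 6 decimals).
||x|| = sqrt((-5.3973)^2 + 6.9738^2 + (-2.72)^2) = 9.228387
Step 2: Project.
Since ||x|| > R, scale = R/||x|| = 4/9.228387 = 0.433445, proj(x) = scale * x
proj(x) = [-2.339433, 3.022759, -1.17897]
Step 3: Dot product.
a^T * proj(x) = 4*(-2.339433) - 4*3.022759 - 5*(-1.17897) = -15.5539


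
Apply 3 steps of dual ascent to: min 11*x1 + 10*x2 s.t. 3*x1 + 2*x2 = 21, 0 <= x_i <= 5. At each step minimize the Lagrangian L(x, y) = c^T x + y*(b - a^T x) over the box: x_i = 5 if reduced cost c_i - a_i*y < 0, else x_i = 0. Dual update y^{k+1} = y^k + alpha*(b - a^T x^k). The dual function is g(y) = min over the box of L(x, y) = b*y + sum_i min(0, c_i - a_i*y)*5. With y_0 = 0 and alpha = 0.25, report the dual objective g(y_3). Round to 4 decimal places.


Dual ascent for LP: min 11*x1 + 10*x2, 3*x1 + 2*x2 = 21, 0 <= x_i <= 5
Step 1: y^k = 0.0, reduced costs: (11.0, 10.0)
  x^k = (0.0, 0.0), subgradient = b - a^T x = 21.0
  y^{k+1} = 0.0 + 0.25*21.0 = 5.25
Step 2: y^k = 5.25, reduced costs: (-4.75, -0.5)
  x^k = (5.0, 5.0), subgradient = b - a^T x = -4.0
  y^{k+1} = 5.25 + 0.25*-4.0 = 4.25
Step 3: y^k = 4.25, reduced costs: (-1.75, 1.5)
  x^k = (5.0, 0.0), subgradient = b - a^T x = 6.0
  y^{k+1} = 4.25 + 0.25*6.0 = 5.75
Dual objective at y_3 = 5.75: reduced costs (-6.25, -1.5), box minimizer x = (5.0, 5.0)
g(y_3) = b*y + (c1 - a1*y)*x1 + (c2 - a2*y)*x2 = 21*5.75 + (-6.25)*5.0 + (-1.5)*5.0 = 120.75 - 31.25 - 7.5 = 82.0


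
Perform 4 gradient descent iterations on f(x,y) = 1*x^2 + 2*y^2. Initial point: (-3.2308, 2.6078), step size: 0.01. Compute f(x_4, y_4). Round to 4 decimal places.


Gradient descent on f(x,y) = 1*x^2 + 2*y^2.
Starting point: (-3.2308, 2.6078), alpha = 0.01
Step 1: grad_x = 2*1*-3.2308 = -6.4616, grad_y = 2*2*2.6078 = 10.4312
  x_1 = -3.2308 - 0.01*-6.4616 = -3.1662
  y_1 = 2.6078 - 0.01*10.4312 = 2.5035
Step 2: grad_x = 2*1*-3.1662 = -6.3324, grad_y = 2*2*2.5035 = 10.014
  x_2 = -3.1662 - 0.01*-6.3324 = -3.1029
  y_2 = 2.5035 - 0.01*10.014 = 2.4033
Step 3: grad_x = 2*1*-3.1029 = -6.2057, grad_y = 2*2*2.4033 = 9.6134
  x_3 = -3.1029 - 0.01*-6.2057 = -3.0408
  y_3 = 2.4033 - 0.01*9.6134 = 2.3072
Step 4: grad_x = 2*1*-3.0408 = -6.0816, grad_y = 2*2*2.3072 = 9.2289
  x_4 = -3.0408 - 0.01*-6.0816 = -2.98
  y_4 = 2.3072 - 0.01*9.2289 = 2.2149
f(-2.98, 2.2149) = 1*(-2.98)^2 + 2*2.2149^2 = 18.6921


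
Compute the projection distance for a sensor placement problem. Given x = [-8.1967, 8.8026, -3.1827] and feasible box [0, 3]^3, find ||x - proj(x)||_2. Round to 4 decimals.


Project each component onto [0, 3].
clip(-8.1967) = 0.0, clip(8.8026) = 3.0, clip(-3.1827) = 0.0
Projection = [0.0, 3.0, 0.0]
Squared diffs: [67.1859, 33.6702, 10.1296]
Distance = sqrt(110.9857) = 10.535


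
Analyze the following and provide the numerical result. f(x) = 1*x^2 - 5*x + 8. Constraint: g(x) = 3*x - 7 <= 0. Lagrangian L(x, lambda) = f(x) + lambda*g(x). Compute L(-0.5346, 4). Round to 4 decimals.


Step 1: Evaluate f(x).
f(-0.5346) = 1*(-0.5346)^2 - 5*(-0.5346) + 8 = 10.9588
Step 2: Evaluate g(x).
g(-0.5346) = 3*-0.5346 - 7 = -8.6038
Step 3: Compute Lagrangian.
L = 10.9588 + 4*-8.6038 = -23.4564


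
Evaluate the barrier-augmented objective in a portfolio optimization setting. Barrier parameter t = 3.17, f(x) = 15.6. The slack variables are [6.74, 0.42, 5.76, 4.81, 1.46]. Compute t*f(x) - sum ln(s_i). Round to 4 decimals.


Step 1: Compute log-barrier.
ln values: [1.9081, -0.8675, 1.7509, 1.5707, 0.3784]
phi = -(1.9081 - 0.8675 + 1.7509 + 1.5707 + 0.3784) = -4.7406
Step 2: Compute augmented objective.
t*f(x) = 3.17*15.6 = 49.452
Total = 49.452 - 4.7406 = 44.7114


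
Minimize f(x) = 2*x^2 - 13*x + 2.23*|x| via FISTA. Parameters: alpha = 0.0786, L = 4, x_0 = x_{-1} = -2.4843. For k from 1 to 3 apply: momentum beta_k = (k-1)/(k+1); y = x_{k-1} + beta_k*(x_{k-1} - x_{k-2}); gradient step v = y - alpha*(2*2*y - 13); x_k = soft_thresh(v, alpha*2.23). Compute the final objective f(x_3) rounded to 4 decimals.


FISTA on f(x) = 2*x^2 - 13*x + 2.23*|x|
L = 4, alpha = 0.0786
Iteration 1: beta = 0.0, y = -2.4843 + 0.0*(-2.4843 + 2.4843) = -2.4843
  grad(y) = -22.9372, v = y - alpha*grad = -0.6814
  prox(v) = soft_thresh(-0.6814, 0.1753) = -0.5062
Iteration 2: beta = 0.3333, y = -0.5062 + 0.3333*(-0.5062 + 2.4843) = 0.1532
  grad(y) = -12.3871, v = y - alpha*grad = 1.1268
  prox(v) = soft_thresh(1.1268, 0.1753) = 0.9516
Iteration 3: beta = 0.5, y = 0.9516 + 0.5*(0.9516 + 0.5062) = 1.6804
  grad(y) = -6.2783, v = y - alpha*grad = 2.1739
  prox(v) = soft_thresh(2.1739, 0.1753) = 1.9986
f(x_3) = 2*1.9986^2 - 13*1.9986 + 2.23*|1.9986| = -13.5362


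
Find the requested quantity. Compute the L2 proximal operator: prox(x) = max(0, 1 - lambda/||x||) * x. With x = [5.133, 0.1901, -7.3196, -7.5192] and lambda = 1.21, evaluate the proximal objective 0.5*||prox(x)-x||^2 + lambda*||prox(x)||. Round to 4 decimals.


Step 1: Compute ||x||.
||x|| = 11.6833
Step 2: Compute scaling factor.
scale = max(0, 1 - 1.21/11.6833) = 0.8964
Step 3: prox(x) = [4.6014, 0.1704, -6.5615, -6.7405]
||prox(x)|| = 10.4733
Step 4: Proximal objective.
0.5*||prox-x||^2 = 0.7321
lambda*||prox|| = 12.6727
Total = 13.4047


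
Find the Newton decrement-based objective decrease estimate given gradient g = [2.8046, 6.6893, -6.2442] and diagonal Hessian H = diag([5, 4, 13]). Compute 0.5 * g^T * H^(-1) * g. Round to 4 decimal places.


Step 1: H is diagonal, so H^(-1) * g = [0.5609, 1.6723, -0.4803].
Step 2: g^T H^(-1) g = sum_i g_i^2 / H_ii
  = (2.8046)^2/5 + (6.6893)^2/4 + (-6.2442)^2/13
  = 1.5732 + 11.1867 + 2.9992 = 15.7591
Step 3: Objective decrease = 0.5 * g^T H^(-1) g = 7.8795


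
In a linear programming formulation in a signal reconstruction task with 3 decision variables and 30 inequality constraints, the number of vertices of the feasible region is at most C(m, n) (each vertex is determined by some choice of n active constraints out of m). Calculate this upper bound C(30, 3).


Each vertex corresponds to some choice of n active constraints out of m, so the number of vertices is at most C(m, n) = m! / (n!(m-n)!).
m = 30, n = 3
Numerator: 30 * 29 * 28
Denominator: 3! = 6
C(30, 3) = 4060


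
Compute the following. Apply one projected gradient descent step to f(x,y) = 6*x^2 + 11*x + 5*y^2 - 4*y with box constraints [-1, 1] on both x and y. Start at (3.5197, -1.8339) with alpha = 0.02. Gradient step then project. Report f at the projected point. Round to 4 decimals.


Step 1: Compute gradient at (3.5197, -1.8339).
grad_x = 2*6*3.5197 + 11 = 53.2364
grad_y = 2*5*-1.8339 - 4 = -22.339
Step 2: Gradient step.
x_raw = 3.5197 - 0.02*53.2364 = 2.455
y_raw = -1.8339 - 0.02*-22.339 = -1.3871
Step 3: Project onto [-1, 1].
x_proj = clip(2.455) = 1.0
y_proj = clip(-1.3871) = -1.0
Step 4: Evaluate f.
f(1.0, -1.0) = 26.0


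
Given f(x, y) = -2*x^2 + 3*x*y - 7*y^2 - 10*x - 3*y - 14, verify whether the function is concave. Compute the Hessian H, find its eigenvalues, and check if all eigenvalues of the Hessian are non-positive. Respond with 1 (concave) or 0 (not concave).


The Hessian of f(x,y) = -2*x^2 + 3*x*y - 7*y^2 - 10*x - 3*y - 14 is:
H = [[-4, 3], [3, -14]]
Trace = -4 - 14 = -18
Determinant = -4*-14 - (3)^2 = 47
Discriminant = (-18)^2 - 4*47 = 136.0
Eigenvalues: lambda_1 = -14.831, lambda_2 = -3.169
The function is concave.

1


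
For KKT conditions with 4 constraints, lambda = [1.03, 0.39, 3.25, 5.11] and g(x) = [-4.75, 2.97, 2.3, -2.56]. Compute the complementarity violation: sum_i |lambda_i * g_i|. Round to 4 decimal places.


KKT complementary slackness check:
lambda_1 * g_1 = 1.03 * -4.75 = -4.8925
lambda_2 * g_2 = 0.39 * 2.97 = 1.1583
lambda_3 * g_3 = 3.25 * 2.3 = 7.475
lambda_4 * g_4 = 5.11 * -2.56 = -13.0816
Total violation = 4.8925 + 1.1583 + 7.475 + 13.0816 = 26.6074


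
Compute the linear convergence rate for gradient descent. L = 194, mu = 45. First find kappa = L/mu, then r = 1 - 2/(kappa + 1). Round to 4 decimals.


Step 1: Compute the condition number.
kappa = L/mu = 194/45 = 4.3111
Step 2: Compute the convergence rate.
r = 1 - 2/(kappa + 1) = 1 - 2*mu/(L + mu) = (L - mu)/(L + mu) = 149/239 = 0.6234


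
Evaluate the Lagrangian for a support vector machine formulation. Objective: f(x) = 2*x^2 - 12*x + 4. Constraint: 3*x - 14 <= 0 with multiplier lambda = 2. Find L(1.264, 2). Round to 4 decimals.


Step 1: Evaluate f(x).
f(1.264) = 2*1.264^2 - 12*1.264 + 4 = -7.9726
Step 2: Evaluate g(x).
g(1.264) = 3*1.264 - 14 = -10.208
Step 3: Compute Lagrangian.
L = -7.9726 + 2*-10.208 = -28.3886


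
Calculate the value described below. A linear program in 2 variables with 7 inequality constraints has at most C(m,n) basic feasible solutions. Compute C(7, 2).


Each vertex corresponds to some choice of n active constraints out of m, so the number of vertices is at most C(m, n) = m! / (n!(m-n)!).
m = 7, n = 2
Numerator: 7 * 6
Denominator: 2! = 2
C(7, 2) = 21


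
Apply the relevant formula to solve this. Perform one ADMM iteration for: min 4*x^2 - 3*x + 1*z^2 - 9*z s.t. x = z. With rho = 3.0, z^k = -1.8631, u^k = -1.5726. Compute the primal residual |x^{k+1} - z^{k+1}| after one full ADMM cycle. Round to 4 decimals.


ADMM iteration with rho = 3.0, z^k = -1.8631, u^k = -1.5726
Step 1: x-update.
Minimize 4*x^2 - 3*x + (3.0/2)*(x + 1.8631 - 1.5726)^2
FOC: (2*4 + 3.0)*x = 3 + 3.0*(-1.8631 + 1.5726)
x^{k+1} = 0.1935
Step 2: z-update.
Minimize 1*z^2 - 9*z + (3.0/2)*(0.1935 - z - 1.5726)^2
FOC: (2*1 + 3.0)*z = 9 + 3.0*(0.1935 - 1.5726)
z^{k+1} = 0.9725
Step 3: u-update.
u^{k+1} = -1.5726 + 0.1935 - 0.9725 = -2.3516
Step 4: Primal residual = |0.1935 - 0.9725| = 0.779


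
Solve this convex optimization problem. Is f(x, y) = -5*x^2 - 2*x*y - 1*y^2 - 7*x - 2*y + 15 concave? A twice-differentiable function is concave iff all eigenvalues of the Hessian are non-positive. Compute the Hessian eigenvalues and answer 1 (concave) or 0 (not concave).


The Hessian of f(x,y) = -5*x^2 - 2*x*y - 1*y^2 - 7*x - 2*y + 15 is:
H = [[-10, -2], [-2, -2]]
Trace = -10 - 2 = -12
Determinant = -10*-2 - (-2)^2 = 16
Discriminant = (-12)^2 - 4*16 = 80.0
Eigenvalues: lambda_1 = -10.4721, lambda_2 = -1.5279
The function is concave.

1


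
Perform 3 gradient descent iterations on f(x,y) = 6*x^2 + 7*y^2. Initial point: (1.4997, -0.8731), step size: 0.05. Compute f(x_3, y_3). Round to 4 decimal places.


Gradient descent on f(x,y) = 6*x^2 + 7*y^2.
Starting point: (1.4997, -0.8731), alpha = 0.05
Step 1: grad_x = 2*6*1.4997 = 17.9964, grad_y = 2*7*-0.8731 = -12.2234
  x_1 = 1.4997 - 0.05*17.9964 = 0.5999
  y_1 = -0.8731 - 0.05*-12.2234 = -0.2619
Step 2: grad_x = 2*6*0.5999 = 7.1986, grad_y = 2*7*-0.2619 = -3.667
  x_2 = 0.5999 - 0.05*7.1986 = 0.24
  y_2 = -0.2619 - 0.05*-3.667 = -0.0786
Step 3: grad_x = 2*6*0.24 = 2.8794, grad_y = 2*7*-0.0786 = -1.1001
  x_3 = 0.24 - 0.05*2.8794 = 0.096
  y_3 = -0.0786 - 0.05*-1.1001 = -0.0236
f(0.096, -0.0236) = 6*0.096^2 + 7*(-0.0236)^2 = 0.0592


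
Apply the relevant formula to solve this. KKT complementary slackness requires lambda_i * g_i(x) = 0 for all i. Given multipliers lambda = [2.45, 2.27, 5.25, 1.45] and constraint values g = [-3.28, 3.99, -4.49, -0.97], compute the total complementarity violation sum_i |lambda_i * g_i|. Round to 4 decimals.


KKT complementary slackness check:
lambda_1 * g_1 = 2.45 * -3.28 = -8.036
lambda_2 * g_2 = 2.27 * 3.99 = 9.0573
lambda_3 * g_3 = 5.25 * -4.49 = -23.5725
lambda_4 * g_4 = 1.45 * -0.97 = -1.4065
Total violation = 8.036 + 9.0573 + 23.5725 + 1.4065 = 42.0723


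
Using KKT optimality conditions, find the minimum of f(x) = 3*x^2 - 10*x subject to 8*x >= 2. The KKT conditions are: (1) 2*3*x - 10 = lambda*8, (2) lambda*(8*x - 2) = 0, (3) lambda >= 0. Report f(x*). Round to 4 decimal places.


Step 1: Try lambda = 0 (constraint inactive).
Stationarity: 2*3*x - 10 = 0
x* = 10/(2*3) = 5/3 = 1.6667 (rounded; the exact value 5/3 is used below)
Check constraint: 8*1.6667 = 13.3336 >= 2 -- satisfied.
Step 2: Compute optimal value.
f(x*) = 3*(5/3)^2 - 10*(5/3) = -8.3333


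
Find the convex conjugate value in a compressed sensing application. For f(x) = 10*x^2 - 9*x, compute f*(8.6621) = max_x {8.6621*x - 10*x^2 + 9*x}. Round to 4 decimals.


f*(y) = sup_x {y*x - a*x^2 - b*x} = sup_x {(y-b)*x - a*x^2}
FOC: (y - b) - 2a*x = 0 => x* = (y - b)/(2a)
x* = (8.6621 + 9)/(2*10) = 0.8831
f*(8.6621) = (y-b)^2/(4a) = (8.6621 + 9)^2/(4*10)
= 311.9498/40 = 7.7987


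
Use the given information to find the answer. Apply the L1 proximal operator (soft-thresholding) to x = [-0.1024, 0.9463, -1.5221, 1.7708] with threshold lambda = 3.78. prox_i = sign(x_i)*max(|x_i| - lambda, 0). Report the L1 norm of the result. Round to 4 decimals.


Soft-thresholding with lambda = 3.78:
prox(-0.1024) = sign(-0.1024)*max(|-0.1024| - 3.78, 0) = 0.0
prox(0.9463) = sign(0.9463)*max(|0.9463| - 3.78, 0) = 0.0
prox(-1.5221) = sign(-1.5221)*max(|-1.5221| - 3.78, 0) = 0.0
prox(1.7708) = sign(1.7708)*max(|1.7708| - 3.78, 0) = 0.0
prox(x) = [0.0, 0.0, 0.0, 0.0]
||prox(x)||_1 = 0.0 + 0.0 + 0.0 + 0.0 = 0.0


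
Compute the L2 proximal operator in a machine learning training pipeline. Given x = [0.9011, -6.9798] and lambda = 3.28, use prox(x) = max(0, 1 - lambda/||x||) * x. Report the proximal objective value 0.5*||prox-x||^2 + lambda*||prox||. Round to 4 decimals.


Step 1: Compute ||x||.
||x|| = 7.0377
Step 2: Compute scaling factor.
scale = max(0, 1 - 3.28/7.0377) = 0.5339
Step 3: prox(x) = [0.4811, -3.7268]
||prox(x)|| = 3.7577
Step 4: Proximal objective.
0.5*||prox-x||^2 = 5.3792
lambda*||prox|| = 12.3253
Total = 17.7045


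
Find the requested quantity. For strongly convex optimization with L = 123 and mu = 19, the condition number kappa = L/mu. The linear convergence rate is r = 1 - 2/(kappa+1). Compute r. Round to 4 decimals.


Step 1: Compute the condition number.
kappa = L/mu = 123/19 = 6.4737
Step 2: Compute the convergence rate.
r = 1 - 2/(kappa + 1) = 1 - 2*mu/(L + mu) = (L - mu)/(L + mu) = 104/142 = 0.7324


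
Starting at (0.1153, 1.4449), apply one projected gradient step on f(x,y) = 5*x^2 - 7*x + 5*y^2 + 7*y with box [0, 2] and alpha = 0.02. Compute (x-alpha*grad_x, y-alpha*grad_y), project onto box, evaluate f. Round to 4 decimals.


Step 1: Compute gradient at (0.1153, 1.4449).
grad_x = 2*5*0.1153 - 7 = -5.847
grad_y = 2*5*1.4449 + 7 = 21.449
Step 2: Gradient step.
x_raw = 0.1153 - 0.02*-5.847 = 0.2322
y_raw = 1.4449 - 0.02*21.449 = 1.0159
Step 3: Project onto [0, 2].
x_proj = clip(0.2322) = 0.2322
y_proj = clip(1.0159) = 1.0159
Step 4: Evaluate f.
f(0.2322, 1.0159) = 10.9159


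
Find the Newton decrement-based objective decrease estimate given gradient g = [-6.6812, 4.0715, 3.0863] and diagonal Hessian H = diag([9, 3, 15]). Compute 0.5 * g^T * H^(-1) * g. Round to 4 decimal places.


Step 1: H is diagonal, so H^(-1) * g = [-0.7424, 1.3572, 0.2058].
Step 2: g^T H^(-1) g = sum_i g_i^2 / H_ii
  = (-6.6812)^2/9 + (4.0715)^2/3 + (3.0863)^2/15
  = 4.9598 + 5.5257 + 0.635 = 11.1205
Step 3: Objective decrease = 0.5 * g^T H^(-1) g = 5.5603


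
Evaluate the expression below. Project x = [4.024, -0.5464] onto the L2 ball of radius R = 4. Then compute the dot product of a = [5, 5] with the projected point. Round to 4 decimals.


Step 1: Compute ||x|| (intermediates to 6 decimals).
||x|| = sqrt(4.024^2 + (-0.5464)^2) = 4.060927
Step 2: Project.
Since ||x|| > R, scale = R/||x|| = 4/4.060927 = 0.984997, proj(x) = scale * x
proj(x) = [3.963628, -0.538202]
Step 3: Dot product.
a^T * proj(x) = 5*3.963628 + 5*(-0.538202) = 17.1271


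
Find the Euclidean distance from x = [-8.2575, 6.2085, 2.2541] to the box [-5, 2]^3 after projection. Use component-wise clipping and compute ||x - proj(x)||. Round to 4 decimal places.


Project each component onto [-5, 2].
clip(-8.2575) = -5.0, clip(6.2085) = 2.0, clip(2.2541) = 2.0
Projection = [-5.0, 2.0, 2.0]
Squared diffs: [10.6113, 17.7115, 0.0646]
Distance = sqrt(28.3874) = 5.328


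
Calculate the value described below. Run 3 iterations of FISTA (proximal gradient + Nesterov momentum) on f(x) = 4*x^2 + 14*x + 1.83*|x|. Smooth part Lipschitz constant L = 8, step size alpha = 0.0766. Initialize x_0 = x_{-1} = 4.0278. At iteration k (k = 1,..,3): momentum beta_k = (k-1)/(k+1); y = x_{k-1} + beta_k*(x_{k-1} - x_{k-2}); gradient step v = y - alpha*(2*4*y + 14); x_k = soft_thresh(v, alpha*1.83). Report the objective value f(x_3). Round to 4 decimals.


FISTA on f(x) = 4*x^2 + 14*x + 1.83*|x|
L = 8, alpha = 0.0766
Iteration 1: beta = 0.0, y = 4.0278 + 0.0*(4.0278 - 4.0278) = 4.0278
  grad(y) = 46.2224, v = y - alpha*grad = 0.4872
  prox(v) = soft_thresh(0.4872, 0.1402) = 0.347
Iteration 2: beta = 0.3333, y = 0.347 + 0.3333*(0.347 - 4.0278) = -0.88
  grad(y) = 6.9604, v = y - alpha*grad = -1.4131
  prox(v) = soft_thresh(-1.4131, 0.1402) = -1.2729
Iteration 3: beta = 0.5, y = -1.2729 + 0.5*(-1.2729 - 0.347) = -2.0829
  grad(y) = -2.6632, v = y - alpha*grad = -1.8789
  prox(v) = soft_thresh(-1.8789, 0.1402) = -1.7387
f(x_3) = 4*(-1.7387)^2 + 14*(-1.7387) + 1.83*|-1.7387| = -9.0676


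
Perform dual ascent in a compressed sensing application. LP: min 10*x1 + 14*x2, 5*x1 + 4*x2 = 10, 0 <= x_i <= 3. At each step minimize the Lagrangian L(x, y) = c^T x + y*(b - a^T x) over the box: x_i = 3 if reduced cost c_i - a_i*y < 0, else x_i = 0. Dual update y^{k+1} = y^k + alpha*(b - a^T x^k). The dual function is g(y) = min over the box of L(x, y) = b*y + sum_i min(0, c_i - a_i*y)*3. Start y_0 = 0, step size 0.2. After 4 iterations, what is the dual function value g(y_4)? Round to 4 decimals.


Dual ascent for LP: min 10*x1 + 14*x2, 5*x1 + 4*x2 = 10, 0 <= x_i <= 3
Step 1: y^k = 0.0, reduced costs: (10.0, 14.0)
  x^k = (0.0, 0.0), subgradient = b - a^T x = 10.0
  y^{k+1} = 0.0 + 0.2*10.0 = 2.0
Step 2: y^k = 2.0, reduced costs: (0.0, 6.0)
  x^k = (0.0, 0.0), subgradient = b - a^T x = 10.0
  y^{k+1} = 2.0 + 0.2*10.0 = 4.0
Step 3: y^k = 4.0, reduced costs: (-10.0, -2.0)
  x^k = (3.0, 3.0), subgradient = b - a^T x = -17.0
  y^{k+1} = 4.0 + 0.2*-17.0 = 0.6
Step 4: y^k = 0.6, reduced costs: (7.0, 11.6)
  x^k = (0.0, 0.0), subgradient = b - a^T x = 10.0
  y^{k+1} = 0.6 + 0.2*10.0 = 2.6
Dual objective at y_4 = 2.6: reduced costs (-3.0, 3.6), box minimizer x = (3.0, 0.0)
g(y_4) = b*y + (c1 - a1*y)*x1 + (c2 - a2*y)*x2 = 10*2.6 + (-3.0)*3.0 + 3.6*0.0 = 26.0 - 9.0 + 0.0 = 17.0


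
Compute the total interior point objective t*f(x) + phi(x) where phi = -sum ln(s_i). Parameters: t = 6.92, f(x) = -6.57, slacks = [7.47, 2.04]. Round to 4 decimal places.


Step 1: Compute log-barrier.
ln values: [2.0109, 0.7129]
phi = -(2.0109 + 0.7129) = -2.7238
Step 2: Compute augmented objective.
t*f(x) = 6.92*-6.57 = -45.4644
Total = -45.4644 - 2.7238 = -48.1882


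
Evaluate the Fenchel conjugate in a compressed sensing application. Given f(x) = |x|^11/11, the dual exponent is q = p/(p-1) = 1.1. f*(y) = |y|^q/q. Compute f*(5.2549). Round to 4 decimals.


The conjugate exponent q satisfies 1/p + 1/q = 1.
p = 11, so q = 11/(11 - 1) = 1.1
|y|^q = 5.2549^1.1 = 6.2033
f*(5.2549) = 6.2033 / 1.1 = 5.6393


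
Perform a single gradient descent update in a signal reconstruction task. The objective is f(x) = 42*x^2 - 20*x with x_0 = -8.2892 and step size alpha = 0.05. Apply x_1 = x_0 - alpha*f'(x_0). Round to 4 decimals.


We compute the gradient at x_0 and apply the update.
f'(x) = 84*x - 20
f'(-8.2892) = 84*-8.2892 - 20 = -716.2928
x_1 = -8.2892 - 0.05*-716.2928 = 27.5254


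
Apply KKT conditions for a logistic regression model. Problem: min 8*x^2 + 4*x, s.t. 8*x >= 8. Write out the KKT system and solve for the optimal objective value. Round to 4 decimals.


Step 1: Try lambda = 0 (constraint inactive).
x_unc = -4/(2*8) = -0.25
Check: 8*-0.25 = -2.0 < 8 -- violated!
Step 2: Constraint must be active: 8*x = 8
x* = 8/8 = 1.0
lambda = (2*8*1.0 + 4)/8 = 2.5
Step 3: Compute optimal value.
f(x*) = 8*1.0^2 + 4*1.0 = 12.0


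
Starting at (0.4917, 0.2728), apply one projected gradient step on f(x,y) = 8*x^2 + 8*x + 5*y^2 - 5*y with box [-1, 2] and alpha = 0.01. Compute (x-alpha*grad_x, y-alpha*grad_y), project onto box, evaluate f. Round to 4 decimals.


Step 1: Compute gradient at (0.4917, 0.2728).
grad_x = 2*8*0.4917 + 8 = 15.8672
grad_y = 2*5*0.2728 - 5 = -2.272
Step 2: Gradient step.
x_raw = 0.4917 - 0.01*15.8672 = 0.333
y_raw = 0.2728 - 0.01*-2.272 = 0.2955
Step 3: Project onto [-1, 2].
x_proj = clip(0.333) = 0.333
y_proj = clip(0.2955) = 0.2955
Step 4: Evaluate f.
f(0.333, 0.2955) = 2.5105


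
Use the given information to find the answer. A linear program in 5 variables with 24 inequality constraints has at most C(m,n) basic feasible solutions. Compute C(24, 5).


Each vertex corresponds to some choice of n active constraints out of m, so the number of vertices is at most C(m, n) = m! / (n!(m-n)!).
m = 24, n = 5
Numerator: 24 * 23 * 22 * 21 * 20
Denominator: 5! = 120
C(24, 5) = 42504


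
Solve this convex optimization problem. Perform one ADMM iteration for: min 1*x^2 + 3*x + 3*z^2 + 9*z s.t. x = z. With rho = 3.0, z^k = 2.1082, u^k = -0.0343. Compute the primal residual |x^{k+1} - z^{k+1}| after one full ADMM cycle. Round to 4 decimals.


ADMM iteration with rho = 3.0, z^k = 2.1082, u^k = -0.0343
Step 1: x-update.
Minimize 1*x^2 + 3*x + (3.0/2)*(x - 2.1082 - 0.0343)^2
FOC: (2*1 + 3.0)*x = -3 + 3.0*(2.1082 + 0.0343)
x^{k+1} = 0.6855
Step 2: z-update.
Minimize 3*z^2 + 9*z + (3.0/2)*(0.6855 - z - 0.0343)^2
FOC: (2*3 + 3.0)*z = -9 + 3.0*(0.6855 - 0.0343)
z^{k+1} = -0.7829
Step 3: u-update.
u^{k+1} = -0.0343 + 0.6855 + 0.7829 = 1.4341
Step 4: Primal residual = |0.6855 + 0.7829| = 1.4684


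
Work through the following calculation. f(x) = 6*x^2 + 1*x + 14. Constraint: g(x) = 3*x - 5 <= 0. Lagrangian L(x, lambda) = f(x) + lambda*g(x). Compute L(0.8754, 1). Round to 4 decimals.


Step 1: Evaluate f(x).
f(0.8754) = 6*0.8754^2 + 1*0.8754 + 14 = 19.4734
Step 2: Evaluate g(x).
g(0.8754) = 3*0.8754 - 5 = -2.3738
Step 3: Compute Lagrangian.
L = 19.4734 + 1*-2.3738 = 17.0996


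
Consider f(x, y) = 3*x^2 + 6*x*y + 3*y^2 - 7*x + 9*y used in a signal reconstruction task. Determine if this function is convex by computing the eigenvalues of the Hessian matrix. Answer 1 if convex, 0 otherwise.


The Hessian of f(x,y) = 3*x^2 + 6*x*y + 3*y^2 - 7*x + 9*y is:
H = [[6, 6], [6, 6]]
Trace = 6 + 6 = 12
Determinant = 6*6 - (6)^2 = 0
Discriminant = (12)^2 - 4*0 = 144.0
Eigenvalues: lambda_1 = 0.0, lambda_2 = 12.0
The function is convex.

1


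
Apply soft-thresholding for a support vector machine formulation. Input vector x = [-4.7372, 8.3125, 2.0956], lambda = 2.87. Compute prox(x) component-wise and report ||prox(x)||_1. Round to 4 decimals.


Soft-thresholding with lambda = 2.87:
prox(-4.7372) = sign(-4.7372)*max(|-4.7372| - 2.87, 0) = -1.8672
prox(8.3125) = sign(8.3125)*max(|8.3125| - 2.87, 0) = 5.4425
prox(2.0956) = sign(2.0956)*max(|2.0956| - 2.87, 0) = 0.0
prox(x) = [-1.8672, 5.4425, 0.0]
||prox(x)||_1 = 1.8672 + 5.4425 + 0.0 = 7.3097


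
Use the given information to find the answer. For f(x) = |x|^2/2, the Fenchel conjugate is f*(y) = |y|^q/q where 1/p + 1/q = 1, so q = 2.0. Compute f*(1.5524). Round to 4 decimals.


The conjugate exponent q satisfies 1/p + 1/q = 1.
p = 2, so q = 2/(2 - 1) = 2.0
|y|^q = 1.5524^2.0 = 2.4099
f*(1.5524) = 2.4099 / 2.0 = 1.205


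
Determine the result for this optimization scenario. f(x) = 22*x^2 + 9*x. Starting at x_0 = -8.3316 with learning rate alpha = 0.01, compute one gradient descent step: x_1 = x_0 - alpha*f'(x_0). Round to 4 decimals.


We compute the gradient at x_0 and apply the update.
f'(x) = 44*x + 9
f'(-8.3316) = 44*-8.3316 + 9 = -357.5904
x_1 = -8.3316 - 0.01*-357.5904 = -4.7557


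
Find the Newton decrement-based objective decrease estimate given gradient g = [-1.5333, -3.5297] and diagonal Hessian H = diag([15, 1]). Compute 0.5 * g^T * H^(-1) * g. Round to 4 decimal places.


Step 1: H is diagonal, so H^(-1) * g = [-0.1022, -3.5297].
Step 2: g^T H^(-1) g = sum_i g_i^2 / H_ii
  = (-1.5333)^2/15 + (-3.5297)^2/1
  = 0.1567 + 12.4588 = 12.6155
Step 3: Objective decrease = 0.5 * g^T H^(-1) g = 6.3078


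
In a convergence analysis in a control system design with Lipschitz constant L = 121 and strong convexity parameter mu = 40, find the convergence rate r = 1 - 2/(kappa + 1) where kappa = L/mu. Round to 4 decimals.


Step 1: Compute the condition number.
kappa = L/mu = 121/40 = 3.025
Step 2: Compute the convergence rate.
r = 1 - 2/(kappa + 1) = 1 - 2*mu/(L + mu) = (L - mu)/(L + mu) = 81/161 = 0.5031


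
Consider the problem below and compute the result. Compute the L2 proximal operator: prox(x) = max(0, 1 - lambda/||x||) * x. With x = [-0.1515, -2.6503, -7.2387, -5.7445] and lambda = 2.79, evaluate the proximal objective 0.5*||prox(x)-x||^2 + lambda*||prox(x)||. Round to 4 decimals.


Step 1: Compute ||x||.
||x|| = 9.6148
Step 2: Compute scaling factor.
scale = max(0, 1 - 2.79/9.6148) = 0.7098
Step 3: prox(x) = [-0.1075, -1.8812, -5.1382, -4.0776]
||prox(x)|| = 6.8248
Step 4: Proximal objective.
0.5*||prox-x||^2 = 3.8921
lambda*||prox|| = 19.0412
Total = 22.9333


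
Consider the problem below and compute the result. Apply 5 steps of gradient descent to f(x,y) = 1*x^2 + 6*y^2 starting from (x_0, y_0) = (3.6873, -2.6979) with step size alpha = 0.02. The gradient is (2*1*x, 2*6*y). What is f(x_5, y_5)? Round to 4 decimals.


Gradient descent on f(x,y) = 1*x^2 + 6*y^2.
Starting point: (3.6873, -2.6979), alpha = 0.02
Step 1: grad_x = 2*1*3.6873 = 7.3746, grad_y = 2*6*-2.6979 = -32.3748
  x_1 = 3.6873 - 0.02*7.3746 = 3.5398
  y_1 = -2.6979 - 0.02*-32.3748 = -2.0504
Step 2: grad_x = 2*1*3.5398 = 7.0796, grad_y = 2*6*-2.0504 = -24.6048
  x_2 = 3.5398 - 0.02*7.0796 = 3.3982
  y_2 = -2.0504 - 0.02*-24.6048 = -1.5583
Step 3: grad_x = 2*1*3.3982 = 6.7964, grad_y = 2*6*-1.5583 = -18.6997
  x_3 = 3.3982 - 0.02*6.7964 = 3.2623
  y_3 = -1.5583 - 0.02*-18.6997 = -1.1843
Step 4: grad_x = 2*1*3.2623 = 6.5246, grad_y = 2*6*-1.1843 = -14.2118
  x_4 = 3.2623 - 0.02*6.5246 = 3.1318
  y_4 = -1.1843 - 0.02*-14.2118 = -0.9001
Step 5: grad_x = 2*1*3.1318 = 6.2636, grad_y = 2*6*-0.9001 = -10.8009
  x_5 = 3.1318 - 0.02*6.2636 = 3.0065
  y_5 = -0.9001 - 0.02*-10.8009 = -0.6841
f(3.0065, -0.6841) = 1*3.0065^2 + 6*(-0.6841)^2 = 11.8468


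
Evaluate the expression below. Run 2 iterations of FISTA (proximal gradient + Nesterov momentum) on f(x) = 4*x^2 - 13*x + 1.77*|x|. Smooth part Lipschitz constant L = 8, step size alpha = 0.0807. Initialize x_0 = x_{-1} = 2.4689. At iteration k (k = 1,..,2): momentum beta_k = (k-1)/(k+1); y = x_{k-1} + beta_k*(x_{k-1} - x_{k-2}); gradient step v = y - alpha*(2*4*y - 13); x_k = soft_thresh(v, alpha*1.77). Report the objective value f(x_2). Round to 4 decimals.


FISTA on f(x) = 4*x^2 - 13*x + 1.77*|x|
L = 8, alpha = 0.0807
Iteration 1: beta = 0.0, y = 2.4689 + 0.0*(2.4689 - 2.4689) = 2.4689
  grad(y) = 6.7512, v = y - alpha*grad = 1.9241
  prox(v) = soft_thresh(1.9241, 0.1428) = 1.7812
Iteration 2: beta = 0.3333, y = 1.7812 + 0.3333*(1.7812 - 2.4689) = 1.552
  grad(y) = -0.5838, v = y - alpha*grad = 1.5991
  prox(v) = soft_thresh(1.5991, 0.1428) = 1.4563
f(x_2) = 4*1.4563^2 - 13*1.4563 + 1.77*|1.4563| = -7.871


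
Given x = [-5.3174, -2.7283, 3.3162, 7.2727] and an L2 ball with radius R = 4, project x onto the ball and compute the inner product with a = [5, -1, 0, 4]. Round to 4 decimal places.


Step 1: Compute ||x|| (intermediates to 6 decimals).
||x|| = sqrt((-5.3174)^2 + (-2.7283)^2 + 3.3162^2 + 7.2727^2) = 9.980366
Step 2: Project.
Since ||x|| > R, scale = R/||x|| = 4/9.980366 = 0.400787, proj(x) = scale * x
proj(x) = [-2.131145, -1.093467, 1.32909, 2.914804]
Step 3: Dot product.
a^T * proj(x) = 5*(-2.131145) - 1*(-1.093467) + 0*1.32909 + 4*2.914804 = 2.097


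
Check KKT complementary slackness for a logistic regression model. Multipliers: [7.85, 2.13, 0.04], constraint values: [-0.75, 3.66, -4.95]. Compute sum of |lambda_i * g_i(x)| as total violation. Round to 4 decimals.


KKT complementary slackness check:
lambda_1 * g_1 = 7.85 * -0.75 = -5.8875
lambda_2 * g_2 = 2.13 * 3.66 = 7.7958
lambda_3 * g_3 = 0.04 * -4.95 = -0.198
Total violation = 5.8875 + 7.7958 + 0.198 = 13.8813


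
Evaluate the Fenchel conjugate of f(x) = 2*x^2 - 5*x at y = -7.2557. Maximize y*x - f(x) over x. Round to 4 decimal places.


f*(y) = sup_x {y*x - a*x^2 - b*x} = sup_x {(y-b)*x - a*x^2}
FOC: (y - b) - 2a*x = 0 => x* = (y - b)/(2a)
x* = (-7.2557 + 5)/(2*2) = -0.5639
f*(-7.2557) = (y-b)^2/(4a) = (-7.2557 + 5)^2/(4*2)
= 5.0882/8 = 0.636


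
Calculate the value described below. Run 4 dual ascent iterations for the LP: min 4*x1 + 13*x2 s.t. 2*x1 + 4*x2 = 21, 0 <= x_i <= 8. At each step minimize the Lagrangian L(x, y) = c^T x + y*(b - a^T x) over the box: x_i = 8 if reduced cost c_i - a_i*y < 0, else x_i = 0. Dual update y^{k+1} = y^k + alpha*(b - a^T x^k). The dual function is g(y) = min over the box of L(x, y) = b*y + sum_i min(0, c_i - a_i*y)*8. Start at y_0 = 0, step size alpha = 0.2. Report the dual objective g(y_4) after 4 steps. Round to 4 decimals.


Dual ascent for LP: min 4*x1 + 13*x2, 2*x1 + 4*x2 = 21, 0 <= x_i <= 8
Step 1: y^k = 0.0, reduced costs: (4.0, 13.0)
  x^k = (0.0, 0.0), subgradient = b - a^T x = 21.0
  y^{k+1} = 0.0 + 0.2*21.0 = 4.2
Step 2: y^k = 4.2, reduced costs: (-4.4, -3.8)
  x^k = (8.0, 8.0), subgradient = b - a^T x = -27.0
  y^{k+1} = 4.2 + 0.2*-27.0 = -1.2
Step 3: y^k = -1.2, reduced costs: (6.4, 17.8)
  x^k = (0.0, 0.0), subgradient = b - a^T x = 21.0
  y^{k+1} = -1.2 + 0.2*21.0 = 3.0
Step 4: y^k = 3.0, reduced costs: (-2.0, 1.0)
  x^k = (8.0, 0.0), subgradient = b - a^T x = 5.0
  y^{k+1} = 3.0 + 0.2*5.0 = 4.0
Dual objective at y_4 = 4.0: reduced costs (-4.0, -3.0), box minimizer x = (8.0, 8.0)
g(y_4) = b*y + (c1 - a1*y)*x1 + (c2 - a2*y)*x2 = 21*4.0 + (-4.0)*8.0 + (-3.0)*8.0 = 84.0 - 32.0 - 24.0 = 28.0


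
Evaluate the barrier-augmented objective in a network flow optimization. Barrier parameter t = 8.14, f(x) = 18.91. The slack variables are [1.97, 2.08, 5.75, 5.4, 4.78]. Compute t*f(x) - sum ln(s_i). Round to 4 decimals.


Step 1: Compute log-barrier.
ln values: [0.678, 0.7324, 1.7492, 1.6864, 1.5644]
phi = -(0.678 + 0.7324 + 1.7492 + 1.6864 + 1.5644) = -6.4104
Step 2: Compute augmented objective.
t*f(x) = 8.14*18.91 = 153.9274
Total = 153.9274 - 6.4104 = 147.517


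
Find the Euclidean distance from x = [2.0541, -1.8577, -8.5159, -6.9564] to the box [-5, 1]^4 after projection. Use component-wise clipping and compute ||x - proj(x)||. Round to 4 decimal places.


Project each component onto [-5, 1].
clip(2.0541) = 1.0, clip(-1.8577) = -1.8577, clip(-8.5159) = -5.0, clip(-6.9564) = -5.0
Projection = [1.0, -1.8577, -5.0, -5.0]
Squared diffs: [1.1111, 0.0, 12.3616, 3.8275]
Distance = sqrt(17.3002) = 4.1593


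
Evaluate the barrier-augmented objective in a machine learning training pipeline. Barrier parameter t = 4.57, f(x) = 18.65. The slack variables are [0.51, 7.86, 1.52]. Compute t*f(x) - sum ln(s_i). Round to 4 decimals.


Step 1: Compute log-barrier.
ln values: [-0.6733, 2.0618, 0.4187]
phi = -(-0.6733 + 2.0618 + 0.4187) = -1.8072
Step 2: Compute augmented objective.
t*f(x) = 4.57*18.65 = 85.2305
Total = 85.2305 - 1.8072 = 83.4233


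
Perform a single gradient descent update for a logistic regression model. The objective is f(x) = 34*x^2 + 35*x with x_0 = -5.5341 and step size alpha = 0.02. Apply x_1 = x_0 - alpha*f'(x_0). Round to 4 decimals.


We compute the gradient at x_0 and apply the update.
f'(x) = 68*x + 35
f'(-5.5341) = 68*-5.5341 + 35 = -341.3188
x_1 = -5.5341 - 0.02*-341.3188 = 1.2923


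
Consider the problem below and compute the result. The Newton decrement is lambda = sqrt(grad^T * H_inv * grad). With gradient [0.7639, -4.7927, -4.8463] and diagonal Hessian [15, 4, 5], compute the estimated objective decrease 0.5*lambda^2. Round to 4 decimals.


Step 1: H is diagonal, so H^(-1) * g = [0.0509, -1.1982, -0.9693].
Step 2: g^T H^(-1) g = sum_i g_i^2 / H_ii
  = (0.7639)^2/15 + (-4.7927)^2/4 + (-4.8463)^2/5
  = 0.0389 + 5.7425 + 4.6973 = 10.4787
Step 3: Objective decrease = 0.5 * g^T H^(-1) g = 5.2394


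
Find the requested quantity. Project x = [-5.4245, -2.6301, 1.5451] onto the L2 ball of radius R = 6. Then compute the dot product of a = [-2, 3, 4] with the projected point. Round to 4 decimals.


Step 1: Compute ||x|| (intermediates to 6 decimals).
||x|| = sqrt((-5.4245)^2 + (-2.6301)^2 + 1.5451^2) = 6.22334
Step 2: Project.
Since ||x|| > R, scale = R/||x|| = 6/6.22334 = 0.964113, proj(x) = scale * x
proj(x) = [-5.229831, -2.535714, 1.489651]
Step 3: Dot product.
a^T * proj(x) = -2*(-5.229831) + 3*(-2.535714) + 4*1.489651 = 8.8111


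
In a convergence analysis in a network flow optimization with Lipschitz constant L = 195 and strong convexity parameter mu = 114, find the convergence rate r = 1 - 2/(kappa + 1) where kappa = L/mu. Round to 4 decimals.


Step 1: Compute the condition number.
kappa = L/mu = 195/114 = 1.7105
Step 2: Compute the convergence rate.
r = 1 - 2/(kappa + 1) = 1 - 2*mu/(L + mu) = (L - mu)/(L + mu) = 81/309 = 0.2621


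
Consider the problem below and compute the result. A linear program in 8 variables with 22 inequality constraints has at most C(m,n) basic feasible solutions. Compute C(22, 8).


Each vertex corresponds to some choice of n active constraints out of m, so the number of vertices is at most C(m, n) = m! / (n!(m-n)!).
m = 22, n = 8
Numerator: 22 * 21 * 20 * 19 * 18 * 17 * 16 * 15
Denominator: 8! = 40320
C(22, 8) = 319770


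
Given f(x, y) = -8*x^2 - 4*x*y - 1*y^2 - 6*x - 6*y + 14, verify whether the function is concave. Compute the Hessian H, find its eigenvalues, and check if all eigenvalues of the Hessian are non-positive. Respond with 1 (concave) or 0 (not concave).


The Hessian of f(x,y) = -8*x^2 - 4*x*y - 1*y^2 - 6*x - 6*y + 14 is:
H = [[-16, -4], [-4, -2]]
Trace = -16 - 2 = -18
Determinant = -16*-2 - (-4)^2 = 16
Discriminant = (-18)^2 - 4*16 = 260.0
Eigenvalues: lambda_1 = -17.0623, lambda_2 = -0.9377
The function is concave.

1


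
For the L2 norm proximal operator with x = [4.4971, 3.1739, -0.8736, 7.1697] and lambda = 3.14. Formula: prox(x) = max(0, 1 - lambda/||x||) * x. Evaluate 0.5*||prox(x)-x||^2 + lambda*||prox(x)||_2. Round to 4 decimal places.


Step 1: Compute ||x||.
||x|| = 9.081
Step 2: Compute scaling factor.
scale = max(0, 1 - 3.14/9.081) = 0.6542
Step 3: prox(x) = [2.9421, 2.0764, -0.5715, 4.6906]
||prox(x)|| = 5.941
Step 4: Proximal objective.
0.5*||prox-x||^2 = 4.9298
lambda*||prox|| = 18.6547
Total = 23.5847


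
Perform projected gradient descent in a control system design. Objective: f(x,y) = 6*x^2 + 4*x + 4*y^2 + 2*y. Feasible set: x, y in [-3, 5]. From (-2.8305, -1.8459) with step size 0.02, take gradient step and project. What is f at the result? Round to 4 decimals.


Step 1: Compute gradient at (-2.8305, -1.8459).
grad_x = 2*6*-2.8305 + 4 = -29.966
grad_y = 2*4*-1.8459 + 2 = -12.7672
Step 2: Gradient step.
x_raw = -2.8305 - 0.02*-29.966 = -2.2312
y_raw = -1.8459 - 0.02*-12.7672 = -1.5906
Step 3: Project onto [-3, 5].
x_proj = clip(-2.2312) = -2.2312
y_proj = clip(-1.5906) = -1.5906
Step 4: Evaluate f.
f(-2.2312, -1.5906) = 27.8826
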